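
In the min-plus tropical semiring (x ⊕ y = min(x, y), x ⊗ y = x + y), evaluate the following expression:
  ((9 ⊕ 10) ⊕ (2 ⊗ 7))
((9 ⊕ 10) ⊕ (2 ⊗ 7)) = 9

Expand innermost to outermost. Recall ⊕ takes the minimum of its arguments and ⊗ takes their sum. Working out the expression ((9 ⊕ 10) ⊕ (2 ⊗ 7)) gives 9.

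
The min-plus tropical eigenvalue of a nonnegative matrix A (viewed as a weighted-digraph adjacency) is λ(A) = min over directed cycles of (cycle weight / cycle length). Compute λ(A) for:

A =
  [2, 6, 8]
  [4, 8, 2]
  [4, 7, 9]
λ(A) = 2

Enumerate directed cycles and compute their means (weight / length). Sample:
  cycle 0 → 0: weight = 2, length = 1, mean = 2/1 ≈ 2.000
  cycle 1 → 1: weight = 8, length = 1, mean = 8/1 ≈ 8.000
  cycle 2 → 2: weight = 9, length = 1, mean = 9/1 ≈ 9.000
  cycle 0 → 1 → 0: weight = 10, length = 2, mean = 10/2 ≈ 5.000
  cycle 0 → 2 → 0: weight = 12, length = 2, mean = 12/2 ≈ 6.000
  cycle 1 → 0 → 1: weight = 10, length = 2, mean = 10/2 ≈ 5.000
Minimum mean = 2.000, attained e.g. along the cycle 0 → 0 with weight 2 and length 1. So λ(A) = 2/1 = 2.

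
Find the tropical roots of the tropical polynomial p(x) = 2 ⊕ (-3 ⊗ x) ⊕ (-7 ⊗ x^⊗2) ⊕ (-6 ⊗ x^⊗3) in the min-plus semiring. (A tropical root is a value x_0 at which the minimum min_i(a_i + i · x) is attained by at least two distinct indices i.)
Roots: {-1, 4, 5}

Each tropical root is a break point of the lower envelope of the lines y = a_i + i · x (there are 4 lines, with slopes 0, 1, ..., 3). Only the lines that attain the minimum somewhere contribute to roots; other lines are dominated. Here the surviving (envelope) indices are i = 3, i = 2, i = 1, i = 0.
Intersections between consecutive envelope lines give the roots: for adjacent envelope indices i < j the intersection is x = (a_i − a_j) / (j − i). Reading off the sorted break points: {-1, 4, 5}.
Verification: at each break x_0, at least two indices attain the minimum of min_i(a_i + i · x_0).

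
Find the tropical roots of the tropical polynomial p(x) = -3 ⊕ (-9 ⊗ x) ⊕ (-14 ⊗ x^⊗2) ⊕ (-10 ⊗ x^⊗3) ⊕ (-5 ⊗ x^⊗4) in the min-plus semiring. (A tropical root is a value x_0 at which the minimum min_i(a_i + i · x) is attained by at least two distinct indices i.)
Roots: {-5, -4, 5, 6}

Each tropical root is a break point of the lower envelope of the lines y = a_i + i · x (there are 5 lines, with slopes 0, 1, ..., 4). Only the lines that attain the minimum somewhere contribute to roots; other lines are dominated. Here the surviving (envelope) indices are i = 4, i = 3, i = 2, i = 1, i = 0.
Intersections between consecutive envelope lines give the roots: for adjacent envelope indices i < j the intersection is x = (a_i − a_j) / (j − i). Reading off the sorted break points: {-5, -4, 5, 6}.
Verification: at each break x_0, at least two indices attain the minimum of min_i(a_i + i · x_0).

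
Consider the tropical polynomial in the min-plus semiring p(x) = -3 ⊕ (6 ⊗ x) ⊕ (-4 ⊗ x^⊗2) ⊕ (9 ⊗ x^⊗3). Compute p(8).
p(8) = -3

A tropical monomial a ⊗ x^⊗i evaluates to a + i · x. Evaluating each term at x = 8:
  Term 0 contributes -3 + 0 · 8 = -3
  Term 1 contributes 6 + 1 · 8 = 14
  Term 2 contributes -4 + 2 · 8 = 12
  Term 3 contributes 9 + 3 · 8 = 33
p(8) = ⊕ of these = min[-3, 14, 12, 33] = -3.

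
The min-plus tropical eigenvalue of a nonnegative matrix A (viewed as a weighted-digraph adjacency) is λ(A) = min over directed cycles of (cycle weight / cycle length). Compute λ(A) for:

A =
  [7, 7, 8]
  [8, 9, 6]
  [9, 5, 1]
λ(A) = 1

Enumerate directed cycles and compute their means (weight / length). Sample:
  cycle 0 → 0: weight = 7, length = 1, mean = 7/1 ≈ 7.000
  cycle 1 → 1: weight = 9, length = 1, mean = 9/1 ≈ 9.000
  cycle 2 → 2: weight = 1, length = 1, mean = 1/1 ≈ 1.000
  cycle 0 → 1 → 0: weight = 15, length = 2, mean = 15/2 ≈ 7.500
  cycle 0 → 2 → 0: weight = 17, length = 2, mean = 17/2 ≈ 8.500
  cycle 1 → 0 → 1: weight = 15, length = 2, mean = 15/2 ≈ 7.500
Minimum mean = 1.000, attained e.g. along the cycle 2 → 2 with weight 1 and length 1. So λ(A) = 1/1 = 1.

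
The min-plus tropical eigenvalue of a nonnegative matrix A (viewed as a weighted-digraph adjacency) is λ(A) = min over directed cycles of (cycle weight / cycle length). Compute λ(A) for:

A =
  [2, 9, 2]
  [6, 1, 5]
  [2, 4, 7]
λ(A) = 1

Enumerate directed cycles and compute their means (weight / length). Sample:
  cycle 0 → 0: weight = 2, length = 1, mean = 2/1 ≈ 2.000
  cycle 1 → 1: weight = 1, length = 1, mean = 1/1 ≈ 1.000
  cycle 2 → 2: weight = 7, length = 1, mean = 7/1 ≈ 7.000
  cycle 0 → 1 → 0: weight = 15, length = 2, mean = 15/2 ≈ 7.500
  cycle 0 → 2 → 0: weight = 4, length = 2, mean = 4/2 ≈ 2.000
  cycle 1 → 0 → 1: weight = 15, length = 2, mean = 15/2 ≈ 7.500
Minimum mean = 1.000, attained e.g. along the cycle 1 → 1 with weight 1 and length 1. So λ(A) = 1/1 = 1.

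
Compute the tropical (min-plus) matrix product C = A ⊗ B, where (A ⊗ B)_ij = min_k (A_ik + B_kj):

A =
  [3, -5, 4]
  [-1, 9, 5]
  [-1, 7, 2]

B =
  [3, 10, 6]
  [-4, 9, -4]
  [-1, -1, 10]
A ⊗ B =
  [-9, 3, -9]
  [2, 4, 5]
  [1, 1, 3]

Apply the min-plus product entry-by-entry:
  C[0][0] = min over k of (A[0][0] + B[0][0] = 3 + 3 = 6, A[0][1] + B[1][0] = -5 + -4 = -9, A[0][2] + B[2][0] = 4 + -1 = 3) = -9 (attained at k = 1)
  C[0][1] = min over k of (A[0][0] + B[0][1] = 3 + 10 = 13, A[0][1] + B[1][1] = -5 + 9 = 4, A[0][2] + B[2][1] = 4 + -1 = 3) = 3 (attained at k = 2)
  C[0][2] = min over k of (A[0][0] + B[0][2] = 3 + 6 = 9, A[0][1] + B[1][2] = -5 + -4 = -9, A[0][2] + B[2][2] = 4 + 10 = 14) = -9 (attained at k = 1)
  C[1][0] = min over k of (A[1][0] + B[0][0] = -1 + 3 = 2, A[1][1] + B[1][0] = 9 + -4 = 5, A[1][2] + B[2][0] = 5 + -1 = 4) = 2 (attained at k = 0)
  C[1][1] = min over k of (A[1][0] + B[0][1] = -1 + 10 = 9, A[1][1] + B[1][1] = 9 + 9 = 18, A[1][2] + B[2][1] = 5 + -1 = 4) = 4 (attained at k = 2)
  C[1][2] = min over k of (A[1][0] + B[0][2] = -1 + 6 = 5, A[1][1] + B[1][2] = 9 + -4 = 5, A[1][2] + B[2][2] = 5 + 10 = 15) = 5 (attained at k = 0)
  C[2][0] = min over k of (A[2][0] + B[0][0] = -1 + 3 = 2, A[2][1] + B[1][0] = 7 + -4 = 3, A[2][2] + B[2][0] = 2 + -1 = 1) = 1 (attained at k = 2)
  C[2][1] = min over k of (A[2][0] + B[0][1] = -1 + 10 = 9, A[2][1] + B[1][1] = 7 + 9 = 16, A[2][2] + B[2][1] = 2 + -1 = 1) = 1 (attained at k = 2)
  C[2][2] = min over k of (A[2][0] + B[0][2] = -1 + 6 = 5, A[2][1] + B[1][2] = 7 + -4 = 3, A[2][2] + B[2][2] = 2 + 10 = 12) = 3 (attained at k = 1)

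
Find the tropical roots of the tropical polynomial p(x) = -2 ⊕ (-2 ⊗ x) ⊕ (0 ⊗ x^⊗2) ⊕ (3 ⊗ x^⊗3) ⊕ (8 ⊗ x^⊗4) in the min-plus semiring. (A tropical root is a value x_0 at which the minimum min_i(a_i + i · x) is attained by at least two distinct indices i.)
Roots: {-5, -3, -2, 0}

Each tropical root is a break point of the lower envelope of the lines y = a_i + i · x (there are 5 lines, with slopes 0, 1, ..., 4). Only the lines that attain the minimum somewhere contribute to roots; other lines are dominated. Here the surviving (envelope) indices are i = 4, i = 3, i = 2, i = 1, i = 0.
Intersections between consecutive envelope lines give the roots: for adjacent envelope indices i < j the intersection is x = (a_i − a_j) / (j − i). Reading off the sorted break points: {-5, -3, -2, 0}.
Verification: at each break x_0, at least two indices attain the minimum of min_i(a_i + i · x_0).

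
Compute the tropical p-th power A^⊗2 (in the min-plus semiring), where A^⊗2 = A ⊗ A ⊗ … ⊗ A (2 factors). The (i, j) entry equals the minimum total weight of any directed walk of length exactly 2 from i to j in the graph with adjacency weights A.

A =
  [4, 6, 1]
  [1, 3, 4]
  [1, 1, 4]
A^⊗2 =
  [2, 2, 5]
  [4, 5, 2]
  [2, 4, 2]

Each entry (A^⊗2)_ij equals the minimum over all length-2 walks i = v_0 → v_1 → … → v_2 = j of Σ_t A[v_t][v_{t+1}]. For example, for (i, j) = (0, 2) we minimise over 3 possible intermediate vertex sequences; the minimum is 5, attained along the walk 0 → 0 → 2.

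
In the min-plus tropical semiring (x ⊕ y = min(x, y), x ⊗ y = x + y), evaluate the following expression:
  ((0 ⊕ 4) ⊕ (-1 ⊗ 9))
((0 ⊕ 4) ⊕ (-1 ⊗ 9)) = 0

Expand innermost to outermost. Recall ⊕ takes the minimum of its arguments and ⊗ takes their sum. Working out the expression ((0 ⊕ 4) ⊕ (-1 ⊗ 9)) gives 0.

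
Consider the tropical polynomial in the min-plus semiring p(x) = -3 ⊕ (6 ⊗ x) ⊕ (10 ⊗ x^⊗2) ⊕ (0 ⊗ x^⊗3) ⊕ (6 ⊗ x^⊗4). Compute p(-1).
p(-1) = -3

A tropical monomial a ⊗ x^⊗i evaluates to a + i · x. Evaluating each term at x = -1:
  Term 0 contributes -3 + 0 · -1 = -3
  Term 1 contributes 6 + 1 · -1 = 5
  Term 2 contributes 10 + 2 · -1 = 8
  Term 3 contributes 0 + 3 · -1 = -3
  Term 4 contributes 6 + 4 · -1 = 2
p(-1) = ⊕ of these = min[-3, 5, 8, -3, 2] = -3.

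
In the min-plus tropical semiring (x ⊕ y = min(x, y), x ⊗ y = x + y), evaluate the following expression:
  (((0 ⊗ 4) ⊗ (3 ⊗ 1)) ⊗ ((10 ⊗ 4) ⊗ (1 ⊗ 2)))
(((0 ⊗ 4) ⊗ (3 ⊗ 1)) ⊗ ((10 ⊗ 4) ⊗ (1 ⊗ 2))) = 25

Expand innermost to outermost. Recall ⊕ takes the minimum of its arguments and ⊗ takes their sum. Working out the expression (((0 ⊗ 4) ⊗ (3 ⊗ 1)) ⊗ ((10 ⊗ 4) ⊗ (1 ⊗ 2))) gives 25.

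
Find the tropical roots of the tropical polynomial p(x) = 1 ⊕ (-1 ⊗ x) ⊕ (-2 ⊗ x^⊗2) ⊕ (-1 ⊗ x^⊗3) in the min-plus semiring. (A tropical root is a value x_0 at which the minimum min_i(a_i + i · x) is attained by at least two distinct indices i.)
Roots: {-1, 1, 2}

Each tropical root is a break point of the lower envelope of the lines y = a_i + i · x (there are 4 lines, with slopes 0, 1, ..., 3). Only the lines that attain the minimum somewhere contribute to roots; other lines are dominated. Here the surviving (envelope) indices are i = 3, i = 2, i = 1, i = 0.
Intersections between consecutive envelope lines give the roots: for adjacent envelope indices i < j the intersection is x = (a_i − a_j) / (j − i). Reading off the sorted break points: {-1, 1, 2}.
Verification: at each break x_0, at least two indices attain the minimum of min_i(a_i + i · x_0).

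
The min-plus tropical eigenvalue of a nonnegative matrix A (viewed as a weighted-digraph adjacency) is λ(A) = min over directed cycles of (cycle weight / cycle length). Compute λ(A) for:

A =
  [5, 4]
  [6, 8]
λ(A) = 5

Enumerate directed cycles and compute their means (weight / length). Sample:
  cycle 0 → 0: weight = 5, length = 1, mean = 5/1 ≈ 5.000
  cycle 1 → 1: weight = 8, length = 1, mean = 8/1 ≈ 8.000
  cycle 0 → 1 → 0: weight = 10, length = 2, mean = 10/2 ≈ 5.000
  cycle 1 → 0 → 1: weight = 10, length = 2, mean = 10/2 ≈ 5.000
Minimum mean = 5.000, attained e.g. along the cycle 0 → 0 with weight 5 and length 1. So λ(A) = 5/1 = 5.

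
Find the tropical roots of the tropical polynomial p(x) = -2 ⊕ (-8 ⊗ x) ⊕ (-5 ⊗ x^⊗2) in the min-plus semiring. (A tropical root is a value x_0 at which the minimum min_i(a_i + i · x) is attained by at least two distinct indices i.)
Roots: {-3, 6}

Each tropical root is a break point of the lower envelope of the lines y = a_i + i · x (there are 3 lines, with slopes 0, 1, ..., 2). Only the lines that attain the minimum somewhere contribute to roots; other lines are dominated. Here the surviving (envelope) indices are i = 2, i = 1, i = 0.
Intersections between consecutive envelope lines give the roots: for adjacent envelope indices i < j the intersection is x = (a_i − a_j) / (j − i). Reading off the sorted break points: {-3, 6}.
Verification: at each break x_0, at least two indices attain the minimum of min_i(a_i + i · x_0).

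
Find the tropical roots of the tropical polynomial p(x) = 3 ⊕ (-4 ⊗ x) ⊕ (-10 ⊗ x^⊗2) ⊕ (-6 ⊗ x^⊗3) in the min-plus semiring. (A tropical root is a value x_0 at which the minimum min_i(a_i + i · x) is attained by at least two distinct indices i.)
Roots: {-4, 6, 7}

Each tropical root is a break point of the lower envelope of the lines y = a_i + i · x (there are 4 lines, with slopes 0, 1, ..., 3). Only the lines that attain the minimum somewhere contribute to roots; other lines are dominated. Here the surviving (envelope) indices are i = 3, i = 2, i = 1, i = 0.
Intersections between consecutive envelope lines give the roots: for adjacent envelope indices i < j the intersection is x = (a_i − a_j) / (j − i). Reading off the sorted break points: {-4, 6, 7}.
Verification: at each break x_0, at least two indices attain the minimum of min_i(a_i + i · x_0).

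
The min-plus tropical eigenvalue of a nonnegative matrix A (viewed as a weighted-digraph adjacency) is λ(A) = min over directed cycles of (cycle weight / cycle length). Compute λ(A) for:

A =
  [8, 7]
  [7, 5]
λ(A) = 5

Enumerate directed cycles and compute their means (weight / length). Sample:
  cycle 0 → 0: weight = 8, length = 1, mean = 8/1 ≈ 8.000
  cycle 1 → 1: weight = 5, length = 1, mean = 5/1 ≈ 5.000
  cycle 0 → 1 → 0: weight = 14, length = 2, mean = 14/2 ≈ 7.000
  cycle 1 → 0 → 1: weight = 14, length = 2, mean = 14/2 ≈ 7.000
Minimum mean = 5.000, attained e.g. along the cycle 1 → 1 with weight 5 and length 1. So λ(A) = 5/1 = 5.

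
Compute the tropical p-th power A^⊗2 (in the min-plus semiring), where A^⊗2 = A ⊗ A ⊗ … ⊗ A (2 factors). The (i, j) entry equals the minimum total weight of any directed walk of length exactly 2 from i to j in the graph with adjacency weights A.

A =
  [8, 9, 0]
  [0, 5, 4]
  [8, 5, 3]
A^⊗2 =
  [8, 5, 3]
  [5, 9, 0]
  [5, 8, 6]

Each entry (A^⊗2)_ij equals the minimum over all length-2 walks i = v_0 → v_1 → … → v_2 = j of Σ_t A[v_t][v_{t+1}]. For example, for (i, j) = (0, 2) we minimise over 3 possible intermediate vertex sequences; the minimum is 3, attained along the walk 0 → 2 → 2.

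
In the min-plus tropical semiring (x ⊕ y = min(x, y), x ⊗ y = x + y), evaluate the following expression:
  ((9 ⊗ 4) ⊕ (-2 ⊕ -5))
((9 ⊗ 4) ⊕ (-2 ⊕ -5)) = -5

Expand innermost to outermost. Recall ⊕ takes the minimum of its arguments and ⊗ takes their sum. Working out the expression ((9 ⊗ 4) ⊕ (-2 ⊕ -5)) gives -5.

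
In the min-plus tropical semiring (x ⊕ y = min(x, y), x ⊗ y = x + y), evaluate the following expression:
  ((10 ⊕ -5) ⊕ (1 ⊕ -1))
((10 ⊕ -5) ⊕ (1 ⊕ -1)) = -5

Expand innermost to outermost. Recall ⊕ takes the minimum of its arguments and ⊗ takes their sum. Working out the expression ((10 ⊕ -5) ⊕ (1 ⊕ -1)) gives -5.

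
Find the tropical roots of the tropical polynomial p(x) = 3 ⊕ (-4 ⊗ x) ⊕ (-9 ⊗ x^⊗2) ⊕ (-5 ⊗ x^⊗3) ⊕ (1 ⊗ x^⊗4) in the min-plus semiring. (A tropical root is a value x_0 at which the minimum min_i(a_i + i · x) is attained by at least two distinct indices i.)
Roots: {-6, -4, 5, 7}

Each tropical root is a break point of the lower envelope of the lines y = a_i + i · x (there are 5 lines, with slopes 0, 1, ..., 4). Only the lines that attain the minimum somewhere contribute to roots; other lines are dominated. Here the surviving (envelope) indices are i = 4, i = 3, i = 2, i = 1, i = 0.
Intersections between consecutive envelope lines give the roots: for adjacent envelope indices i < j the intersection is x = (a_i − a_j) / (j − i). Reading off the sorted break points: {-6, -4, 5, 7}.
Verification: at each break x_0, at least two indices attain the minimum of min_i(a_i + i · x_0).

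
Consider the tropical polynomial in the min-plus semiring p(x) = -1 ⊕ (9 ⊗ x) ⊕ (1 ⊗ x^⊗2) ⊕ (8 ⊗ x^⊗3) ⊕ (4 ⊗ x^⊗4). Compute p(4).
p(4) = -1

A tropical monomial a ⊗ x^⊗i evaluates to a + i · x. Evaluating each term at x = 4:
  Term 0 contributes -1 + 0 · 4 = -1
  Term 1 contributes 9 + 1 · 4 = 13
  Term 2 contributes 1 + 2 · 4 = 9
  Term 3 contributes 8 + 3 · 4 = 20
  Term 4 contributes 4 + 4 · 4 = 20
p(4) = ⊕ of these = min[-1, 13, 9, 20, 20] = -1.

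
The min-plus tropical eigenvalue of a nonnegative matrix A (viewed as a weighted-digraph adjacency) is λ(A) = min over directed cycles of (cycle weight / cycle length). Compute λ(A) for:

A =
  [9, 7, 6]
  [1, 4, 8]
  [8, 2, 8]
λ(A) = 3

Enumerate directed cycles and compute their means (weight / length). Sample:
  cycle 0 → 0: weight = 9, length = 1, mean = 9/1 ≈ 9.000
  cycle 1 → 1: weight = 4, length = 1, mean = 4/1 ≈ 4.000
  cycle 2 → 2: weight = 8, length = 1, mean = 8/1 ≈ 8.000
  cycle 0 → 1 → 0: weight = 8, length = 2, mean = 8/2 ≈ 4.000
  cycle 0 → 2 → 0: weight = 14, length = 2, mean = 14/2 ≈ 7.000
  cycle 1 → 0 → 1: weight = 8, length = 2, mean = 8/2 ≈ 4.000
Minimum mean = 3.000, attained e.g. along the cycle 0 → 2 → 1 → 0 with weight 9 and length 3. So λ(A) = 9/3 = 3.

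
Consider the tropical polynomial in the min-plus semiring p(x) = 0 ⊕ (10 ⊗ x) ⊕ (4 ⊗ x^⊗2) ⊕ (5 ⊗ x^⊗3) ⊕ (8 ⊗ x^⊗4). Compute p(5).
p(5) = 0

A tropical monomial a ⊗ x^⊗i evaluates to a + i · x. Evaluating each term at x = 5:
  Term 0 contributes 0 + 0 · 5 = 0
  Term 1 contributes 10 + 1 · 5 = 15
  Term 2 contributes 4 + 2 · 5 = 14
  Term 3 contributes 5 + 3 · 5 = 20
  Term 4 contributes 8 + 4 · 5 = 28
p(5) = ⊕ of these = min[0, 15, 14, 20, 28] = 0.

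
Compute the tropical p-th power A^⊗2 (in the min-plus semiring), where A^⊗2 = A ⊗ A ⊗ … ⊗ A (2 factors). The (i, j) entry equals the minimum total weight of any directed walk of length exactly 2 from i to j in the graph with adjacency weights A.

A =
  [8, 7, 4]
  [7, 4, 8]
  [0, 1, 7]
A^⊗2 =
  [4, 5, 11]
  [8, 8, 11]
  [7, 5, 4]

Each entry (A^⊗2)_ij equals the minimum over all length-2 walks i = v_0 → v_1 → … → v_2 = j of Σ_t A[v_t][v_{t+1}]. For example, for (i, j) = (0, 2) we minimise over 3 possible intermediate vertex sequences; the minimum is 11, attained along the walk 0 → 2 → 2.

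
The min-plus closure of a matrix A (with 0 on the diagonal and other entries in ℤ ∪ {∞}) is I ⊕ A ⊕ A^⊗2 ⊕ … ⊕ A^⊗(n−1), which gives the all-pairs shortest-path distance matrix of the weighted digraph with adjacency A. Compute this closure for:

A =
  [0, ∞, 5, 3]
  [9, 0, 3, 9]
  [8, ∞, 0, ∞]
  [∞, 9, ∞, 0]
Closure =
  [0, 12, 5, 3]
  [9, 0, 3, 9]
  [8, 20, 0, 11]
  [18, 9, 12, 0]

This is the Floyd-Warshall all-pairs shortest-path computation. For each intermediate vertex k = 0, 1, …, 3, update dist[i][j] ← min(dist[i][j], dist[i][k] + dist[k][j]). The final matrix gives, for each (i, j), the minimum total weight of any directed path from i to j (possibly empty when i = j).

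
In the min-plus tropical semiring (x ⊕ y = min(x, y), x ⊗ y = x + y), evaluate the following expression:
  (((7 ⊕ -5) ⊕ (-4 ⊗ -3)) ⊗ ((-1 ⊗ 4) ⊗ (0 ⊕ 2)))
(((7 ⊕ -5) ⊕ (-4 ⊗ -3)) ⊗ ((-1 ⊗ 4) ⊗ (0 ⊕ 2))) = -4

Expand innermost to outermost. Recall ⊕ takes the minimum of its arguments and ⊗ takes their sum. Working out the expression (((7 ⊕ -5) ⊕ (-4 ⊗ -3)) ⊗ ((-1 ⊗ 4) ⊗ (0 ⊕ 2))) gives -4.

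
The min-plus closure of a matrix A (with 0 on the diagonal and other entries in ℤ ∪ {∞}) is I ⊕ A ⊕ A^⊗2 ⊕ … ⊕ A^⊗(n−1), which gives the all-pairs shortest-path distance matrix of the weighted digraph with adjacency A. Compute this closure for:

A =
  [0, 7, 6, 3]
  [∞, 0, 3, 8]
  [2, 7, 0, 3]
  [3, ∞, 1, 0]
Closure =
  [0, 7, 4, 3]
  [5, 0, 3, 6]
  [2, 7, 0, 3]
  [3, 8, 1, 0]

This is the Floyd-Warshall all-pairs shortest-path computation. For each intermediate vertex k = 0, 1, …, 3, update dist[i][j] ← min(dist[i][j], dist[i][k] + dist[k][j]). The final matrix gives, for each (i, j), the minimum total weight of any directed path from i to j (possibly empty when i = j).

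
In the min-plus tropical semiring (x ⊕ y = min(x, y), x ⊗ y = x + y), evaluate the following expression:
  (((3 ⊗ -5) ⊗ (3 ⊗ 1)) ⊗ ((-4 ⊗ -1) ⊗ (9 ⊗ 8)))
(((3 ⊗ -5) ⊗ (3 ⊗ 1)) ⊗ ((-4 ⊗ -1) ⊗ (9 ⊗ 8))) = 14

Expand innermost to outermost. Recall ⊕ takes the minimum of its arguments and ⊗ takes their sum. Working out the expression (((3 ⊗ -5) ⊗ (3 ⊗ 1)) ⊗ ((-4 ⊗ -1) ⊗ (9 ⊗ 8))) gives 14.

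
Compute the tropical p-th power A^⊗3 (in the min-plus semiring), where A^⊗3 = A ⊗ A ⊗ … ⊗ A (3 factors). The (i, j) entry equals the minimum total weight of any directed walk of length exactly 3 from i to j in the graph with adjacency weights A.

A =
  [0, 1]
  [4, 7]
A^⊗3 =
  [0, 1]
  [4, 5]

Each entry (A^⊗3)_ij equals the minimum over all length-3 walks i = v_0 → v_1 → … → v_3 = j of Σ_t A[v_t][v_{t+1}]. For example, for (i, j) = (0, 1) we minimise over 4 possible intermediate vertex sequences; the minimum is 1, attained along the walk 0 → 0 → 0 → 1.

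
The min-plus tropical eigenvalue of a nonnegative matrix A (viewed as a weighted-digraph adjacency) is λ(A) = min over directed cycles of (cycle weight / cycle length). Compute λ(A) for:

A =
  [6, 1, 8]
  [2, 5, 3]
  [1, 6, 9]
λ(A) = 3/2

Enumerate directed cycles and compute their means (weight / length). Sample:
  cycle 0 → 0: weight = 6, length = 1, mean = 6/1 ≈ 6.000
  cycle 1 → 1: weight = 5, length = 1, mean = 5/1 ≈ 5.000
  cycle 2 → 2: weight = 9, length = 1, mean = 9/1 ≈ 9.000
  cycle 0 → 1 → 0: weight = 3, length = 2, mean = 3/2 ≈ 1.500
  cycle 0 → 2 → 0: weight = 9, length = 2, mean = 9/2 ≈ 4.500
  cycle 1 → 0 → 1: weight = 3, length = 2, mean = 3/2 ≈ 1.500
Minimum mean = 1.500, attained e.g. along the cycle 0 → 1 → 0 with weight 3 and length 2. So λ(A) = 3/2 = 3/2.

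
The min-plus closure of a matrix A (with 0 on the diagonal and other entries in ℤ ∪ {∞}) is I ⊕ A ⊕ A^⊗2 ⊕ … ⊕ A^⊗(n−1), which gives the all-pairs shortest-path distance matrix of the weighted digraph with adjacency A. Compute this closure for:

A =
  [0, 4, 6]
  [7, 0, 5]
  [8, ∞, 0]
Closure =
  [0, 4, 6]
  [7, 0, 5]
  [8, 12, 0]

This is the Floyd-Warshall all-pairs shortest-path computation. For each intermediate vertex k = 0, 1, …, 2, update dist[i][j] ← min(dist[i][j], dist[i][k] + dist[k][j]). The final matrix gives, for each (i, j), the minimum total weight of any directed path from i to j (possibly empty when i = j).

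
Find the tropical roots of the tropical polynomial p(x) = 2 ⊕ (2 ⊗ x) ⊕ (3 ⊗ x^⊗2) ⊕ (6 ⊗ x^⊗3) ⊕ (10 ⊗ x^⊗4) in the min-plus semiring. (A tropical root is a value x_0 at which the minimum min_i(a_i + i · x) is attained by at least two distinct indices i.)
Roots: {-4, -3, -1, 0}

Each tropical root is a break point of the lower envelope of the lines y = a_i + i · x (there are 5 lines, with slopes 0, 1, ..., 4). Only the lines that attain the minimum somewhere contribute to roots; other lines are dominated. Here the surviving (envelope) indices are i = 4, i = 3, i = 2, i = 1, i = 0.
Intersections between consecutive envelope lines give the roots: for adjacent envelope indices i < j the intersection is x = (a_i − a_j) / (j − i). Reading off the sorted break points: {-4, -3, -1, 0}.
Verification: at each break x_0, at least two indices attain the minimum of min_i(a_i + i · x_0).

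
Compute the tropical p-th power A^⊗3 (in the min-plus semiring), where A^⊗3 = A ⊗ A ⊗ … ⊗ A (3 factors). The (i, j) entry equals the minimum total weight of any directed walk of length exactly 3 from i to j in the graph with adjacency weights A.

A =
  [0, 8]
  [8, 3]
A^⊗3 =
  [0, 8]
  [8, 9]

Each entry (A^⊗3)_ij equals the minimum over all length-3 walks i = v_0 → v_1 → … → v_3 = j of Σ_t A[v_t][v_{t+1}]. For example, for (i, j) = (0, 1) we minimise over 4 possible intermediate vertex sequences; the minimum is 8, attained along the walk 0 → 0 → 0 → 1.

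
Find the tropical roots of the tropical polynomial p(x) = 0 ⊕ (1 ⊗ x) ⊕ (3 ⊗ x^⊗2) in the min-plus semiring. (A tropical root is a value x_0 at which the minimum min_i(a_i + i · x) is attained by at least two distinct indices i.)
Roots: {-2, -1}

Each tropical root is a break point of the lower envelope of the lines y = a_i + i · x (there are 3 lines, with slopes 0, 1, ..., 2). Only the lines that attain the minimum somewhere contribute to roots; other lines are dominated. Here the surviving (envelope) indices are i = 2, i = 1, i = 0.
Intersections between consecutive envelope lines give the roots: for adjacent envelope indices i < j the intersection is x = (a_i − a_j) / (j − i). Reading off the sorted break points: {-2, -1}.
Verification: at each break x_0, at least two indices attain the minimum of min_i(a_i + i · x_0).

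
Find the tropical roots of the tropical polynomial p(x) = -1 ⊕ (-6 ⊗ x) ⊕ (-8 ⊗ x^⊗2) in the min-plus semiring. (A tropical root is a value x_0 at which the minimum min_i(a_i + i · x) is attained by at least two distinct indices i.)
Roots: {2, 5}

Each tropical root is a break point of the lower envelope of the lines y = a_i + i · x (there are 3 lines, with slopes 0, 1, ..., 2). Only the lines that attain the minimum somewhere contribute to roots; other lines are dominated. Here the surviving (envelope) indices are i = 2, i = 1, i = 0.
Intersections between consecutive envelope lines give the roots: for adjacent envelope indices i < j the intersection is x = (a_i − a_j) / (j − i). Reading off the sorted break points: {2, 5}.
Verification: at each break x_0, at least two indices attain the minimum of min_i(a_i + i · x_0).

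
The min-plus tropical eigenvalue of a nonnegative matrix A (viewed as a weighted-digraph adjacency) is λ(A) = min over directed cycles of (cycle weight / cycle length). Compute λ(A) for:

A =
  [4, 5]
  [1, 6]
λ(A) = 3

Enumerate directed cycles and compute their means (weight / length). Sample:
  cycle 0 → 0: weight = 4, length = 1, mean = 4/1 ≈ 4.000
  cycle 1 → 1: weight = 6, length = 1, mean = 6/1 ≈ 6.000
  cycle 0 → 1 → 0: weight = 6, length = 2, mean = 6/2 ≈ 3.000
  cycle 1 → 0 → 1: weight = 6, length = 2, mean = 6/2 ≈ 3.000
Minimum mean = 3.000, attained e.g. along the cycle 0 → 1 → 0 with weight 6 and length 2. So λ(A) = 6/2 = 3.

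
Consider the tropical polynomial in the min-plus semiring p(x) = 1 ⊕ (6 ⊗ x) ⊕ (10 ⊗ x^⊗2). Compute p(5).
p(5) = 1

A tropical monomial a ⊗ x^⊗i evaluates to a + i · x. Evaluating each term at x = 5:
  Term 0 contributes 1 + 0 · 5 = 1
  Term 1 contributes 6 + 1 · 5 = 11
  Term 2 contributes 10 + 2 · 5 = 20
p(5) = ⊕ of these = min[1, 11, 20] = 1.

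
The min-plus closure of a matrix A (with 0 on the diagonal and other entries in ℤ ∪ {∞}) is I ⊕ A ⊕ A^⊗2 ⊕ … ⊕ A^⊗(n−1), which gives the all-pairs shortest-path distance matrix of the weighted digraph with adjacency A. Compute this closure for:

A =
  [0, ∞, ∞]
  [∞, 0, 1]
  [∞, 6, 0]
Closure =
  [0, ∞, ∞]
  [∞, 0, 1]
  [∞, 6, 0]

This is the Floyd-Warshall all-pairs shortest-path computation. For each intermediate vertex k = 0, 1, …, 2, update dist[i][j] ← min(dist[i][j], dist[i][k] + dist[k][j]). The final matrix gives, for each (i, j), the minimum total weight of any directed path from i to j (possibly empty when i = j).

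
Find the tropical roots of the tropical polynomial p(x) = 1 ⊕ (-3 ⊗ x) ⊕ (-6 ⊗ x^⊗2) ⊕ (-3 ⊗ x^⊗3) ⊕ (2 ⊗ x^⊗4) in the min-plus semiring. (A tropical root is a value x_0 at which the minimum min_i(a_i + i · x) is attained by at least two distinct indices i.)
Roots: {-5, -3, 3, 4}

Each tropical root is a break point of the lower envelope of the lines y = a_i + i · x (there are 5 lines, with slopes 0, 1, ..., 4). Only the lines that attain the minimum somewhere contribute to roots; other lines are dominated. Here the surviving (envelope) indices are i = 4, i = 3, i = 2, i = 1, i = 0.
Intersections between consecutive envelope lines give the roots: for adjacent envelope indices i < j the intersection is x = (a_i − a_j) / (j − i). Reading off the sorted break points: {-5, -3, 3, 4}.
Verification: at each break x_0, at least two indices attain the minimum of min_i(a_i + i · x_0).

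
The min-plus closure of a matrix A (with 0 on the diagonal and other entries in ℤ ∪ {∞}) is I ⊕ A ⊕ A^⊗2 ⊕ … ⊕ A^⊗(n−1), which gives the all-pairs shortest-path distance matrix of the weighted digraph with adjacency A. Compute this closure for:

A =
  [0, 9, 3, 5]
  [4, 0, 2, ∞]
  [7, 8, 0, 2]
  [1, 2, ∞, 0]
Closure =
  [0, 7, 3, 5]
  [4, 0, 2, 4]
  [3, 4, 0, 2]
  [1, 2, 4, 0]

This is the Floyd-Warshall all-pairs shortest-path computation. For each intermediate vertex k = 0, 1, …, 3, update dist[i][j] ← min(dist[i][j], dist[i][k] + dist[k][j]). The final matrix gives, for each (i, j), the minimum total weight of any directed path from i to j (possibly empty when i = j).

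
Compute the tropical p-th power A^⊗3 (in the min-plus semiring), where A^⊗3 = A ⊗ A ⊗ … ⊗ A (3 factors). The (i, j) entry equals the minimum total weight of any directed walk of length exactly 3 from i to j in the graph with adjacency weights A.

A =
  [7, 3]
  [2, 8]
A^⊗3 =
  [12, 8]
  [7, 12]

Each entry (A^⊗3)_ij equals the minimum over all length-3 walks i = v_0 → v_1 → … → v_3 = j of Σ_t A[v_t][v_{t+1}]. For example, for (i, j) = (0, 1) we minimise over 4 possible intermediate vertex sequences; the minimum is 8, attained along the walk 0 → 1 → 0 → 1.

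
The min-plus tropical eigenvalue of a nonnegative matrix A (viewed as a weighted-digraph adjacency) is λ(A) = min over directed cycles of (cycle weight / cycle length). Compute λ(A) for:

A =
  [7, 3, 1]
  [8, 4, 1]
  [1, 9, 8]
λ(A) = 1

Enumerate directed cycles and compute their means (weight / length). Sample:
  cycle 0 → 0: weight = 7, length = 1, mean = 7/1 ≈ 7.000
  cycle 1 → 1: weight = 4, length = 1, mean = 4/1 ≈ 4.000
  cycle 2 → 2: weight = 8, length = 1, mean = 8/1 ≈ 8.000
  cycle 0 → 1 → 0: weight = 11, length = 2, mean = 11/2 ≈ 5.500
  cycle 0 → 2 → 0: weight = 2, length = 2, mean = 2/2 ≈ 1.000
  cycle 1 → 0 → 1: weight = 11, length = 2, mean = 11/2 ≈ 5.500
Minimum mean = 1.000, attained e.g. along the cycle 0 → 2 → 0 with weight 2 and length 2. So λ(A) = 2/2 = 1.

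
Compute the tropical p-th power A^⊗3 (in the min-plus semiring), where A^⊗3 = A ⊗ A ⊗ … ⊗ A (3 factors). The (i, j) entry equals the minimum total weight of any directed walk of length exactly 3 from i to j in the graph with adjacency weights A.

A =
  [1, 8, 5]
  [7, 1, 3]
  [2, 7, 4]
A^⊗3 =
  [3, 10, 7]
  [6, 3, 5]
  [4, 9, 8]

Each entry (A^⊗3)_ij equals the minimum over all length-3 walks i = v_0 → v_1 → … → v_3 = j of Σ_t A[v_t][v_{t+1}]. For example, for (i, j) = (0, 2) we minimise over 9 possible intermediate vertex sequences; the minimum is 7, attained along the walk 0 → 0 → 0 → 2.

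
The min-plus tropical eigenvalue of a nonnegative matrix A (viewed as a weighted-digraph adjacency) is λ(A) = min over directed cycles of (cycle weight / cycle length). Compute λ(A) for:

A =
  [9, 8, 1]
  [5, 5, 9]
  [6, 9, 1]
λ(A) = 1

Enumerate directed cycles and compute their means (weight / length). Sample:
  cycle 0 → 0: weight = 9, length = 1, mean = 9/1 ≈ 9.000
  cycle 1 → 1: weight = 5, length = 1, mean = 5/1 ≈ 5.000
  cycle 2 → 2: weight = 1, length = 1, mean = 1/1 ≈ 1.000
  cycle 0 → 1 → 0: weight = 13, length = 2, mean = 13/2 ≈ 6.500
  cycle 0 → 2 → 0: weight = 7, length = 2, mean = 7/2 ≈ 3.500
  cycle 1 → 0 → 1: weight = 13, length = 2, mean = 13/2 ≈ 6.500
Minimum mean = 1.000, attained e.g. along the cycle 2 → 2 with weight 1 and length 1. So λ(A) = 1/1 = 1.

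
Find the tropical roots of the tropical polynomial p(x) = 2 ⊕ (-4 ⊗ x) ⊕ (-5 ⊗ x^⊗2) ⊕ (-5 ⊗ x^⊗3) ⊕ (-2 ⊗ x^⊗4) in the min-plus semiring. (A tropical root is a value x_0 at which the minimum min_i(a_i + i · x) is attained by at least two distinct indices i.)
Roots: {-3, 0, 1, 6}

Each tropical root is a break point of the lower envelope of the lines y = a_i + i · x (there are 5 lines, with slopes 0, 1, ..., 4). Only the lines that attain the minimum somewhere contribute to roots; other lines are dominated. Here the surviving (envelope) indices are i = 4, i = 3, i = 2, i = 1, i = 0.
Intersections between consecutive envelope lines give the roots: for adjacent envelope indices i < j the intersection is x = (a_i − a_j) / (j − i). Reading off the sorted break points: {-3, 0, 1, 6}.
Verification: at each break x_0, at least two indices attain the minimum of min_i(a_i + i · x_0).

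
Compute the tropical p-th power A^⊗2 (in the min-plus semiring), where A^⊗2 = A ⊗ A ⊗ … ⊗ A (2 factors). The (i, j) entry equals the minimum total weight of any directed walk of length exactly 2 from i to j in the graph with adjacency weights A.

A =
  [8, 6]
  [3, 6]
A^⊗2 =
  [9, 12]
  [9, 9]

Each entry (A^⊗2)_ij equals the minimum over all length-2 walks i = v_0 → v_1 → … → v_2 = j of Σ_t A[v_t][v_{t+1}]. For example, for (i, j) = (0, 1) we minimise over 2 possible intermediate vertex sequences; the minimum is 12, attained along the walk 0 → 1 → 1.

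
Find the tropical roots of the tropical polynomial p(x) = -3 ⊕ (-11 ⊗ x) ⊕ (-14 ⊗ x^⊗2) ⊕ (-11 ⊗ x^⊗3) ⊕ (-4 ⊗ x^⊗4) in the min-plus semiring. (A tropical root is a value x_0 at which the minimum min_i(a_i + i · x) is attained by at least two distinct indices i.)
Roots: {-7, -3, 3, 8}

Each tropical root is a break point of the lower envelope of the lines y = a_i + i · x (there are 5 lines, with slopes 0, 1, ..., 4). Only the lines that attain the minimum somewhere contribute to roots; other lines are dominated. Here the surviving (envelope) indices are i = 4, i = 3, i = 2, i = 1, i = 0.
Intersections between consecutive envelope lines give the roots: for adjacent envelope indices i < j the intersection is x = (a_i − a_j) / (j − i). Reading off the sorted break points: {-7, -3, 3, 8}.
Verification: at each break x_0, at least two indices attain the minimum of min_i(a_i + i · x_0).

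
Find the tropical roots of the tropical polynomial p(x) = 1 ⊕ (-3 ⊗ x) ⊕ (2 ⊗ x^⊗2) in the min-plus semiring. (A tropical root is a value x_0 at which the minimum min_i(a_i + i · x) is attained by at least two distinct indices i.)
Roots: {-5, 4}

Each tropical root is a break point of the lower envelope of the lines y = a_i + i · x (there are 3 lines, with slopes 0, 1, ..., 2). Only the lines that attain the minimum somewhere contribute to roots; other lines are dominated. Here the surviving (envelope) indices are i = 2, i = 1, i = 0.
Intersections between consecutive envelope lines give the roots: for adjacent envelope indices i < j the intersection is x = (a_i − a_j) / (j − i). Reading off the sorted break points: {-5, 4}.
Verification: at each break x_0, at least two indices attain the minimum of min_i(a_i + i · x_0).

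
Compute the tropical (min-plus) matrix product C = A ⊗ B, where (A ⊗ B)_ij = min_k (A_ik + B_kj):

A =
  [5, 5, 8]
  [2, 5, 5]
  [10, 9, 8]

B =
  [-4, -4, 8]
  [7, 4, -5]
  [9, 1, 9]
A ⊗ B =
  [1, 1, 0]
  [-2, -2, 0]
  [6, 6, 4]

Apply the min-plus product entry-by-entry:
  C[0][0] = min over k of (A[0][0] + B[0][0] = 5 + -4 = 1, A[0][1] + B[1][0] = 5 + 7 = 12, A[0][2] + B[2][0] = 8 + 9 = 17) = 1 (attained at k = 0)
  C[0][1] = min over k of (A[0][0] + B[0][1] = 5 + -4 = 1, A[0][1] + B[1][1] = 5 + 4 = 9, A[0][2] + B[2][1] = 8 + 1 = 9) = 1 (attained at k = 0)
  C[0][2] = min over k of (A[0][0] + B[0][2] = 5 + 8 = 13, A[0][1] + B[1][2] = 5 + -5 = 0, A[0][2] + B[2][2] = 8 + 9 = 17) = 0 (attained at k = 1)
  C[1][0] = min over k of (A[1][0] + B[0][0] = 2 + -4 = -2, A[1][1] + B[1][0] = 5 + 7 = 12, A[1][2] + B[2][0] = 5 + 9 = 14) = -2 (attained at k = 0)
  C[1][1] = min over k of (A[1][0] + B[0][1] = 2 + -4 = -2, A[1][1] + B[1][1] = 5 + 4 = 9, A[1][2] + B[2][1] = 5 + 1 = 6) = -2 (attained at k = 0)
  C[1][2] = min over k of (A[1][0] + B[0][2] = 2 + 8 = 10, A[1][1] + B[1][2] = 5 + -5 = 0, A[1][2] + B[2][2] = 5 + 9 = 14) = 0 (attained at k = 1)
  C[2][0] = min over k of (A[2][0] + B[0][0] = 10 + -4 = 6, A[2][1] + B[1][0] = 9 + 7 = 16, A[2][2] + B[2][0] = 8 + 9 = 17) = 6 (attained at k = 0)
  C[2][1] = min over k of (A[2][0] + B[0][1] = 10 + -4 = 6, A[2][1] + B[1][1] = 9 + 4 = 13, A[2][2] + B[2][1] = 8 + 1 = 9) = 6 (attained at k = 0)
  C[2][2] = min over k of (A[2][0] + B[0][2] = 10 + 8 = 18, A[2][1] + B[1][2] = 9 + -5 = 4, A[2][2] + B[2][2] = 8 + 9 = 17) = 4 (attained at k = 1)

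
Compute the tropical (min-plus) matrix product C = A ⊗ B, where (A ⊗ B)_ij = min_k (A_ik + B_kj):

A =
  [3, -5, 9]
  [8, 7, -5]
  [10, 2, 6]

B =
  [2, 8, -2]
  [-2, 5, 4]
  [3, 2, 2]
A ⊗ B =
  [-7, 0, -1]
  [-2, -3, -3]
  [0, 7, 6]

Apply the min-plus product entry-by-entry:
  C[0][0] = min over k of (A[0][0] + B[0][0] = 3 + 2 = 5, A[0][1] + B[1][0] = -5 + -2 = -7, A[0][2] + B[2][0] = 9 + 3 = 12) = -7 (attained at k = 1)
  C[0][1] = min over k of (A[0][0] + B[0][1] = 3 + 8 = 11, A[0][1] + B[1][1] = -5 + 5 = 0, A[0][2] + B[2][1] = 9 + 2 = 11) = 0 (attained at k = 1)
  C[0][2] = min over k of (A[0][0] + B[0][2] = 3 + -2 = 1, A[0][1] + B[1][2] = -5 + 4 = -1, A[0][2] + B[2][2] = 9 + 2 = 11) = -1 (attained at k = 1)
  C[1][0] = min over k of (A[1][0] + B[0][0] = 8 + 2 = 10, A[1][1] + B[1][0] = 7 + -2 = 5, A[1][2] + B[2][0] = -5 + 3 = -2) = -2 (attained at k = 2)
  C[1][1] = min over k of (A[1][0] + B[0][1] = 8 + 8 = 16, A[1][1] + B[1][1] = 7 + 5 = 12, A[1][2] + B[2][1] = -5 + 2 = -3) = -3 (attained at k = 2)
  C[1][2] = min over k of (A[1][0] + B[0][2] = 8 + -2 = 6, A[1][1] + B[1][2] = 7 + 4 = 11, A[1][2] + B[2][2] = -5 + 2 = -3) = -3 (attained at k = 2)
  C[2][0] = min over k of (A[2][0] + B[0][0] = 10 + 2 = 12, A[2][1] + B[1][0] = 2 + -2 = 0, A[2][2] + B[2][0] = 6 + 3 = 9) = 0 (attained at k = 1)
  C[2][1] = min over k of (A[2][0] + B[0][1] = 10 + 8 = 18, A[2][1] + B[1][1] = 2 + 5 = 7, A[2][2] + B[2][1] = 6 + 2 = 8) = 7 (attained at k = 1)
  C[2][2] = min over k of (A[2][0] + B[0][2] = 10 + -2 = 8, A[2][1] + B[1][2] = 2 + 4 = 6, A[2][2] + B[2][2] = 6 + 2 = 8) = 6 (attained at k = 1)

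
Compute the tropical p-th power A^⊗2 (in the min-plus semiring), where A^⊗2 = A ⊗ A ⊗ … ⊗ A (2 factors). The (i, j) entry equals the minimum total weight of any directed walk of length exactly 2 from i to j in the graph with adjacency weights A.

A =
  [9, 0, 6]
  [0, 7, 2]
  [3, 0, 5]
A^⊗2 =
  [0, 6, 2]
  [5, 0, 6]
  [0, 3, 2]

Each entry (A^⊗2)_ij equals the minimum over all length-2 walks i = v_0 → v_1 → … → v_2 = j of Σ_t A[v_t][v_{t+1}]. For example, for (i, j) = (0, 2) we minimise over 3 possible intermediate vertex sequences; the minimum is 2, attained along the walk 0 → 1 → 2.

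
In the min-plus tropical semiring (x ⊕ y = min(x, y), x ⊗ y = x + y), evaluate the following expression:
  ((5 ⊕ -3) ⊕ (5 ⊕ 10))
((5 ⊕ -3) ⊕ (5 ⊕ 10)) = -3

Expand innermost to outermost. Recall ⊕ takes the minimum of its arguments and ⊗ takes their sum. Working out the expression ((5 ⊕ -3) ⊕ (5 ⊕ 10)) gives -3.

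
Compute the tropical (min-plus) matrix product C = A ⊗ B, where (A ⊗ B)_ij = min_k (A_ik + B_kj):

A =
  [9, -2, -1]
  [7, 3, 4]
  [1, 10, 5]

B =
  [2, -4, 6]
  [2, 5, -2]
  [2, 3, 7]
A ⊗ B =
  [0, 2, -4]
  [5, 3, 1]
  [3, -3, 7]

Apply the min-plus product entry-by-entry:
  C[0][0] = min over k of (A[0][0] + B[0][0] = 9 + 2 = 11, A[0][1] + B[1][0] = -2 + 2 = 0, A[0][2] + B[2][0] = -1 + 2 = 1) = 0 (attained at k = 1)
  C[0][1] = min over k of (A[0][0] + B[0][1] = 9 + -4 = 5, A[0][1] + B[1][1] = -2 + 5 = 3, A[0][2] + B[2][1] = -1 + 3 = 2) = 2 (attained at k = 2)
  C[0][2] = min over k of (A[0][0] + B[0][2] = 9 + 6 = 15, A[0][1] + B[1][2] = -2 + -2 = -4, A[0][2] + B[2][2] = -1 + 7 = 6) = -4 (attained at k = 1)
  C[1][0] = min over k of (A[1][0] + B[0][0] = 7 + 2 = 9, A[1][1] + B[1][0] = 3 + 2 = 5, A[1][2] + B[2][0] = 4 + 2 = 6) = 5 (attained at k = 1)
  C[1][1] = min over k of (A[1][0] + B[0][1] = 7 + -4 = 3, A[1][1] + B[1][1] = 3 + 5 = 8, A[1][2] + B[2][1] = 4 + 3 = 7) = 3 (attained at k = 0)
  C[1][2] = min over k of (A[1][0] + B[0][2] = 7 + 6 = 13, A[1][1] + B[1][2] = 3 + -2 = 1, A[1][2] + B[2][2] = 4 + 7 = 11) = 1 (attained at k = 1)
  C[2][0] = min over k of (A[2][0] + B[0][0] = 1 + 2 = 3, A[2][1] + B[1][0] = 10 + 2 = 12, A[2][2] + B[2][0] = 5 + 2 = 7) = 3 (attained at k = 0)
  C[2][1] = min over k of (A[2][0] + B[0][1] = 1 + -4 = -3, A[2][1] + B[1][1] = 10 + 5 = 15, A[2][2] + B[2][1] = 5 + 3 = 8) = -3 (attained at k = 0)
  C[2][2] = min over k of (A[2][0] + B[0][2] = 1 + 6 = 7, A[2][1] + B[1][2] = 10 + -2 = 8, A[2][2] + B[2][2] = 5 + 7 = 12) = 7 (attained at k = 0)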